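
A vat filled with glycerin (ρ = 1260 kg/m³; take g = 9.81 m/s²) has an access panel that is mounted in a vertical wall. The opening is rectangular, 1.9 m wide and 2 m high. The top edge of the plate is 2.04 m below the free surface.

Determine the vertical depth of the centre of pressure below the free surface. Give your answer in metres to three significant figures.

γ = ρg = 1260 × 9.81 / 1000 = 12.3606 kN/m³.
The centroid lies 2/2 = 1 m below the top edge, so the centroid depth is h_c = 2.04 + 1 = 3.04 m.
A = 1.9 × 2 = 3.8 m².
Resultant F = γ·h_c·A = 12.3606 × 3.04 × 3.8 = 142.79 kN.
I_c = b·h³/12 = 1.9 × 2³/12 = 1.26667 m⁴.
Centre of pressure: y_p = y_c + I_c/(y_c·A) = 3.04 + 1.26667/(3.04 × 3.8) = 3.04 + 0.109649 = 3.14965 m along the plane.

h_p = 3.15 m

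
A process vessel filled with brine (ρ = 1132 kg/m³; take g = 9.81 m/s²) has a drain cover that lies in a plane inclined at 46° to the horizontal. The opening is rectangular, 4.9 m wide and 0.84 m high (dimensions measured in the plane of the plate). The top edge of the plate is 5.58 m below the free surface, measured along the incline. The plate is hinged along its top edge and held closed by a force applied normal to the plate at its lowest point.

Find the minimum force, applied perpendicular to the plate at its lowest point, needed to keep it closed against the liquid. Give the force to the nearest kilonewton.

γ = ρg = 1132 × 9.81 / 1000 = 11.10492 kN/m³.
Let θ = 46° be the plate's angle to the horizontal; measure y along the incline from where the plane meets the free surface. Vertical depth h = y·sinθ with sinθ = 0.719340.
The centroid lies 0.84/2 = 0.42 m below the top edge, so y_c = 5.58 + 0.42 = 6 m and h_c = 6 × 0.719340 = 4.31604 m.
A = 4.9 × 0.84 = 4.116 m².
Resultant F = γ·h_c·A = 11.10492 × 4.31604 × 4.116 = 197.277 kN.
I_c = b·h³/12 = 4.9 × 0.84³/12 = 0.242021 m⁴.
Centre of pressure: y_p = y_c + I_c/(y_c·A) = 6 + 0.242021/(6 × 4.116) = 6 + 0.00980001 = 6.0098 m along the plane.
The resultant acts 0.42 + 0.00980001 = 0.4298 m (along the plate) below the hinge at the top edge, so the moment about the hinge is M = F × 0.4298 = 197.277 × 0.4298 = 84.7897 kN·m.
A normal force at the bottom, 0.84 m from the hinge, must supply this moment: P = 84.7897/0.84 = 100.94 kN.

P ≈ 101 kN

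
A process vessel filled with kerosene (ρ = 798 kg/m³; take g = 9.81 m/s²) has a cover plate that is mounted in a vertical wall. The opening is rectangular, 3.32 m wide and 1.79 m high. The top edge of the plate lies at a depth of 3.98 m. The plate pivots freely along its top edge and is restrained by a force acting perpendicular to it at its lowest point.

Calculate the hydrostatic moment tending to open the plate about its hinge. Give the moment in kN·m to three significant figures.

γ = ρg = 798 × 9.81 / 1000 = 7.82838 kN/m³.
The centroid lies 1.79/2 = 0.895 m below the top edge, so the centroid depth is h_c = 3.98 + 0.895 = 4.875 m.
A = 3.32 × 1.79 = 5.9428 m².
Resultant F = γ·h_c·A = 7.82838 × 4.875 × 5.9428 = 226.797 kN.
I_c = b·h³/12 = 3.32 × 1.79³/12 = 1.58678 m⁴.
Centre of pressure: y_p = y_c + I_c/(y_c·A) = 4.875 + 1.58678/(4.875 × 5.9428) = 4.875 + 0.054771 = 4.92977 m along the plane.
The resultant acts 0.895 + 0.054771 = 0.949771 m (along the plate) below the hinge at the top edge, so the moment about the hinge is M = F × 0.949771 = 226.797 × 0.949771 = 215.405 kN·m.

M ≈ 215 kN·m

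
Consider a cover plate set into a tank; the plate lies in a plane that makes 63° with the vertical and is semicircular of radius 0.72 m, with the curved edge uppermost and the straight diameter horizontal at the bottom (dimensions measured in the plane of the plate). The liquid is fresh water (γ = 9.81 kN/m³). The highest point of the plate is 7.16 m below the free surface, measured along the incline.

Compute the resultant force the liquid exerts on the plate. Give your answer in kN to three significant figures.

F ≈ 27.5 kN

γ = 9.81 kN/m³.
The plate makes 63° with the vertical, i.e. θ = 90° − 63° = 27° to the horizontal. Measuring y along the incline from the free-surface line, vertical depth h = y·sinθ with sinθ = 0.453990.
The centroid lies 4r/(3π) = 0.305577 m above the diameter, so r − 4r/(3π) = 0.72 − 0.305577 = 0.414423 m below the topmost point, so y_c = 7.16 + 0.414423 = 7.57442 m and h_c = 7.57442 × 0.453990 = 3.43871 m.
A = πr²/2 = π × 0.72²/2 = 0.814301 m².
Resultant F = γ·h_c·A = 9.81 × 3.43871 × 0.814301 = 27.4694 kN.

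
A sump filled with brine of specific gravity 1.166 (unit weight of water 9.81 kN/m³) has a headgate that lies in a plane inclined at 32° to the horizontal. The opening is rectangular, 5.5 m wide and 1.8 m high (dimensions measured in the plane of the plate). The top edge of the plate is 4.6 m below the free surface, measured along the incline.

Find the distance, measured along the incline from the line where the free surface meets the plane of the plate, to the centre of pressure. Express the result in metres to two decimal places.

γ = 1.166 × 9.81 = 11.43846 kN/m³.
Let θ = 32° be the plate's angle to the horizontal; measure y along the incline from where the plane meets the free surface. Vertical depth h = y·sinθ with sinθ = 0.529919.
The centroid lies 1.8/2 = 0.9 m below the top edge, so y_c = 4.6 + 0.9 = 5.5 m and h_c = 5.5 × 0.529919 = 2.91455 m.
A = 5.5 × 1.8 = 9.9 m².
Resultant F = γ·h_c·A = 11.43846 × 2.91455 × 9.9 = 330.046 kN.
I_c = b·h³/12 = 5.5 × 1.8³/12 = 2.673 m⁴.
Centre of pressure: y_p = y_c + I_c/(y_c·A) = 5.5 + 2.673/(5.5 × 9.9) = 5.5 + 0.0490909 = 5.54909 m along the plane.

y_p = 5.55 m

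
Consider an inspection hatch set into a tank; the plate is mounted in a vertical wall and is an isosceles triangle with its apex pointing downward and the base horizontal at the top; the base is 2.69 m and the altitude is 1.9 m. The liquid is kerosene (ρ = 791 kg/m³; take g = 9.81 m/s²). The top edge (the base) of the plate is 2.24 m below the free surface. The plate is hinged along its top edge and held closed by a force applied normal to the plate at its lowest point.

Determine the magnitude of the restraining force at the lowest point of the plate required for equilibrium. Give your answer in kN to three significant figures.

P ≈ 21.1 kN

γ = ρg = 791 × 9.81 / 1000 = 7.75971 kN/m³.
With the apex down, the centroid sits h/3 = 1.9/3 = 0.633333 m below the base (the top edge), so the centroid depth is h_c = 2.24 + 0.633333 = 2.87333 m.
A = ½ × 2.69 × 1.9 = 2.5555 m².
Resultant F = γ·h_c·A = 7.75971 × 2.87333 × 2.5555 = 56.978 kN.
I_c = b·h³/36 = 2.69 × 1.9³/36 = 0.51252 m⁴.
Centre of pressure: y_p = y_c + I_c/(y_c·A) = 2.87333 + 0.51252/(2.87333 × 2.5555) = 2.87333 + 0.069799 = 2.94313 m along the plane.
The resultant acts 0.633333 + 0.069799 = 0.703132 m (along the plate) below the hinge at the top edge, so the moment about the hinge is M = F × 0.703132 = 56.978 × 0.703132 = 40.0631 kN·m.
A normal force at the bottom, 1.9 m from the hinge, must supply this moment: P = 40.0631/1.9 = 21.0858 kN.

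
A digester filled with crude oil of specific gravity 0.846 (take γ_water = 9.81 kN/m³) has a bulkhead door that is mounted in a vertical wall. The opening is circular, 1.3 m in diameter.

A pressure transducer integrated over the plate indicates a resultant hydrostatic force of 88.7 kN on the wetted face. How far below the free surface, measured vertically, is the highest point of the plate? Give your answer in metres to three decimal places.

γ = 0.846 × 9.81 = 8.29926 kN/m³.
A = π(0.65)² = 1.32732 m².
From F = γ·h_c·A, the centroid depth is h_c = 88.7/(8.29926 × 1.32732) = 8.05209 m.
The centroid is at the centre, 0.65 m below the top of the plate, so the highest point sits at h_top = 8.05209 − 0.65 = 7.40209 m below the surface.

d_top ≈ 7.402 m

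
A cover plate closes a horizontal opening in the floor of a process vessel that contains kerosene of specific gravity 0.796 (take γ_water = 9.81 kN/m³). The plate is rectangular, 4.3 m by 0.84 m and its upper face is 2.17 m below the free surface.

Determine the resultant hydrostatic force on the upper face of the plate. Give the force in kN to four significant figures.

F ≈ 61.21 kN

γ = 0.796 × 9.81 = 7.80876 kN/m³.
The plate is horizontal, so pressure is uniform at p = γ·h = 7.80876 × 2.17 = 16.945 kN/m².
A = 4.3 × 0.84 = 3.612 m².
F = p·A = 16.945 × 3.612 = 61.2053 kN.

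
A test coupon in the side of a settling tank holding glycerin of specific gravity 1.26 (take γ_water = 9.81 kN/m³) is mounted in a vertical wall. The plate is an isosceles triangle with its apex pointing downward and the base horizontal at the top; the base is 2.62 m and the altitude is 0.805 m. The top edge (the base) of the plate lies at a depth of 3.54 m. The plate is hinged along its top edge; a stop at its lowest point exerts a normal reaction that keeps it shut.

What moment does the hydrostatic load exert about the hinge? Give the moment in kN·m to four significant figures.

γ = 1.26 × 9.81 = 12.3606 kN/m³.
With the apex down, the centroid sits h/3 = 0.805/3 = 0.268333 m below the base (the top edge), so the centroid depth is h_c = 3.54 + 0.268333 = 3.80833 m.
A = ½ × 2.62 × 0.805 = 1.05455 m².
Resultant F = γ·h_c·A = 12.3606 × 3.80833 × 1.05455 = 49.6411 kN.
I_c = b·h³/36 = 2.62 × 0.805³/36 = 0.0379653 m⁴.
Centre of pressure: y_p = y_c + I_c/(y_c·A) = 3.80833 + 0.0379653/(3.80833 × 1.05455) = 3.80833 + 0.00945334 = 3.81778 m along the plane.
The resultant acts 0.268333 + 0.00945334 = 0.277786 m (along the plate) below the hinge at the top edge, so the moment about the hinge is M = F × 0.277786 = 49.6411 × 0.277786 = 13.7896 kN·m.

M ≈ 13.79 kN·m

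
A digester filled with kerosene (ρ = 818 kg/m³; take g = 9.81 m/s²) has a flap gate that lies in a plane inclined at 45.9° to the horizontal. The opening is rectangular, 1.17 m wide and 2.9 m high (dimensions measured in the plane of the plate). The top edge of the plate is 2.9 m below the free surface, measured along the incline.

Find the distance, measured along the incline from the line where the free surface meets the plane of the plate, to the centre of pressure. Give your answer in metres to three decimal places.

γ = ρg = 818 × 9.81 / 1000 = 8.02458 kN/m³.
Let θ = 45.9° be the plate's angle to the horizontal; measure y along the incline from where the plane meets the free surface. Vertical depth h = y·sinθ with sinθ = 0.718126.
The centroid lies 2.9/2 = 1.45 m below the top edge, so y_c = 2.9 + 1.45 = 4.35 m and h_c = 4.35 × 0.718126 = 3.12385 m.
A = 1.17 × 2.9 = 3.393 m².
Resultant F = γ·h_c·A = 8.02458 × 3.12385 × 3.393 = 85.0543 kN.
I_c = b·h³/12 = 1.17 × 2.9³/12 = 2.37793 m⁴.
Centre of pressure: y_p = y_c + I_c/(y_c·A) = 4.35 + 2.37793/(4.35 × 3.393) = 4.35 + 0.161111 = 4.51111 m along the plane.

y_p = 4.511 m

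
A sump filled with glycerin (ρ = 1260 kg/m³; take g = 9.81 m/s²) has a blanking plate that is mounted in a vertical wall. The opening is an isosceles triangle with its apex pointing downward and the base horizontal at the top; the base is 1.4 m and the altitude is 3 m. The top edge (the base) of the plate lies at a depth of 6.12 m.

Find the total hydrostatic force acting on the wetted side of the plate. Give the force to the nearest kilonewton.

F ≈ 185 kN

γ = ρg = 1260 × 9.81 / 1000 = 12.3606 kN/m³.
With the apex down, the centroid sits h/3 = 3/3 = 1 m below the base (the top edge), so the centroid depth is h_c = 6.12 + 1 = 7.12 m.
A = ½ × 1.4 × 3 = 2.1 m².
Resultant F = γ·h_c·A = 12.3606 × 7.12 × 2.1 = 184.816 kN.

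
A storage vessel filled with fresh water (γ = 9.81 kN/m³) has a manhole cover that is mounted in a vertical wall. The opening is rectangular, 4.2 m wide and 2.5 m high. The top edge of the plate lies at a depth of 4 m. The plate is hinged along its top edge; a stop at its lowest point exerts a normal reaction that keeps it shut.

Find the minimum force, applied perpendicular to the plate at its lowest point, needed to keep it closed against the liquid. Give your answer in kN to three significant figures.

γ = 9.81 kN/m³.
The centroid lies 2.5/2 = 1.25 m below the top edge, so the centroid depth is h_c = 4 + 1.25 = 5.25 m.
A = 4.2 × 2.5 = 10.5 m².
Resultant F = γ·h_c·A = 9.81 × 5.25 × 10.5 = 540.776 kN.
I_c = b·h³/12 = 4.2 × 2.5³/12 = 5.46875 m⁴.
Centre of pressure: y_p = y_c + I_c/(y_c·A) = 5.25 + 5.46875/(5.25 × 10.5) = 5.25 + 0.0992063 = 5.34921 m along the plane.
The resultant acts 1.25 + 0.0992063 = 1.34921 m (along the plate) below the hinge at the top edge, so the moment about the hinge is M = F × 1.34921 = 540.776 × 1.34921 = 729.62 kN·m.
A normal force at the bottom, 2.5 m from the hinge, must supply this moment: P = 729.62/2.5 = 291.848 kN.

P ≈ 292 kN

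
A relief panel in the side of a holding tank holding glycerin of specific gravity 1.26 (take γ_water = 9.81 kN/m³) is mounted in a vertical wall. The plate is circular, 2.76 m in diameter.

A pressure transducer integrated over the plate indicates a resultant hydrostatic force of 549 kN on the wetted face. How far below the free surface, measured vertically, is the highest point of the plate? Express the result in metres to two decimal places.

d_top ≈ 6.04 m

γ = 1.26 × 9.81 = 12.3606 kN/m³.
A = π(1.38)² = 5.98285 m².
From F = γ·h_c·A, the centroid depth is h_c = 549/(12.3606 × 5.98285) = 7.42377 m.
The centroid is at the centre, 1.38 m below the top of the plate, so the highest point sits at h_top = 7.42377 − 1.38 = 6.04377 m below the surface.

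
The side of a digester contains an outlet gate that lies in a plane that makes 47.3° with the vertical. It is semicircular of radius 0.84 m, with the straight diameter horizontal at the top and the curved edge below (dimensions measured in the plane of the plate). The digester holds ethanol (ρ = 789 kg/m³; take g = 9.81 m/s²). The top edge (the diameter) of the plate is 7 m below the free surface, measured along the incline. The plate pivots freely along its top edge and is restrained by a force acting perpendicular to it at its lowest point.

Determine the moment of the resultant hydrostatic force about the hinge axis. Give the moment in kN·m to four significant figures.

γ = ρg = 789 × 9.81 / 1000 = 7.74009 kN/m³.
The plate makes 47.3° with the vertical, i.e. θ = 90° − 47.3° = 42.7° to the horizontal. Measuring y along the incline from the free-surface line, vertical depth h = y·sinθ with sinθ = 0.678160.
The centroid of a semicircle lies 4r/(3π) = 0.356507 m from the diameter, here below the top edge, so y_c = 7 + 0.356507 = 7.35651 m and h_c = 7.35651 × 0.678160 = 4.98889 m.
A = πr²/2 = π × 0.84²/2 = 1.10835 m².
Resultant F = γ·h_c·A = 7.74009 × 4.98889 × 1.10835 = 42.7983 kN.
I_c = (π/8 − 8/(9π))·r⁴ = 0.109757 × 0.84⁴ = 0.0546449 m⁴.
Centre of pressure: y_p = y_c + I_c/(y_c·A) = 7.35651 + 0.0546449/(7.35651 × 1.10835) = 7.35651 + 0.00670195 = 7.36321 m along the plane.
The resultant acts 0.356507 + 0.00670195 = 0.363209 m (along the plate) below the hinge at the top edge, so the moment about the hinge is M = F × 0.363209 = 42.7983 × 0.363209 = 15.5447 kN·m.

M ≈ 15.54 kN·m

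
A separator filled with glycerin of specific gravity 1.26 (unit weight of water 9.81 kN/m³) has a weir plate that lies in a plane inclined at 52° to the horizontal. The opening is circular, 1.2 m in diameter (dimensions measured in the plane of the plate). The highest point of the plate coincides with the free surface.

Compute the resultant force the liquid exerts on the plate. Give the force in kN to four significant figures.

γ = 1.26 × 9.81 = 12.3606 kN/m³.
Let θ = 52° be the plate's angle to the horizontal; measure y along the incline from where the plane meets the free surface. Vertical depth h = y·sinθ with sinθ = 0.788011.
The centroid is at the centre, 0.6 m below the top of the plate, so y_c = 0.6 m and h_c = 0.6 × 0.788011 = 0.472807 m.
A = π(0.6)² = 1.13097 m².
Resultant F = γ·h_c·A = 12.3606 × 0.472807 × 1.13097 = 6.60959 kN.

F ≈ 6.610 kN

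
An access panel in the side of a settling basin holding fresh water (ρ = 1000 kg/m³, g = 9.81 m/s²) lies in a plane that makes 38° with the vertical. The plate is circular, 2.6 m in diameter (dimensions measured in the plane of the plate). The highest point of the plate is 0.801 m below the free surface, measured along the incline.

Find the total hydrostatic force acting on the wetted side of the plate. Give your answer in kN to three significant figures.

γ = ρg = 1000 × 9.81 = 9810 N/m³ = 9.81 kN/m³.
The plate makes 38° with the vertical, i.e. θ = 90° − 38° = 52° to the horizontal. Measuring y along the incline from the free-surface line, vertical depth h = y·sinθ with sinθ = 0.788011.
The centroid is at the centre, 1.3 m below the top of the plate, so y_c = 0.801 + 1.3 = 2.101 m and h_c = 2.101 × 0.788011 = 1.65561 m.
A = π(1.3)² = 5.30929 m².
Resultant F = γ·h_c·A = 9.81 × 1.65561 × 5.30929 = 86.231 kN.

F ≈ 86.2 kN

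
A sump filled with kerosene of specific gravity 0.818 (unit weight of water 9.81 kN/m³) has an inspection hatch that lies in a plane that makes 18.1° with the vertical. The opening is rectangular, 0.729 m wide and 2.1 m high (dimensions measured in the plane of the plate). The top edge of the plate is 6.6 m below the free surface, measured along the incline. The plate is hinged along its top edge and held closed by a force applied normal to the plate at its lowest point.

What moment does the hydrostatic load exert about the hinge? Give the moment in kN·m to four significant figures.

M ≈ 98.09 kN·m

γ = 0.818 × 9.81 = 8.02458 kN/m³.
The plate makes 18.1° with the vertical, i.e. θ = 90° − 18.1° = 71.9° to the horizontal. Measuring y along the incline from the free-surface line, vertical depth h = y·sinθ with sinθ = 0.950516.
The centroid lies 2.1/2 = 1.05 m below the top edge, so y_c = 6.6 + 1.05 = 7.65 m and h_c = 7.65 × 0.950516 = 7.27145 m.
A = 0.729 × 2.1 = 1.5309 m².
Resultant F = γ·h_c·A = 8.02458 × 7.27145 × 1.5309 = 89.3285 kN.
I_c = b·h³/12 = 0.729 × 2.1³/12 = 0.562606 m⁴.
Centre of pressure: y_p = y_c + I_c/(y_c·A) = 7.65 + 0.562606/(7.65 × 1.5309) = 7.65 + 0.0480392 = 7.69804 m along the plane.
The resultant acts 1.05 + 0.0480392 = 1.09804 m (along the plate) below the hinge at the top edge, so the moment about the hinge is M = F × 1.09804 = 89.3285 × 1.09804 = 98.0863 kN·m.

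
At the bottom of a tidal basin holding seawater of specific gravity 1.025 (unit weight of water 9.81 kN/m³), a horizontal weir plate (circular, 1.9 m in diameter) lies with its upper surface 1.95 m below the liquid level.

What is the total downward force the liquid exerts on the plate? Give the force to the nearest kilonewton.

F ≈ 56 kN

γ = 1.025 × 9.81 = 10.05525 kN/m³.
The plate is horizontal, so pressure is uniform at p = γ·h = 10.05525 × 1.95 = 19.6077 kN/m².
A = π(0.95)² = 2.83529 m².
F = p·A = 19.6077 × 2.83529 = 55.5935 kN.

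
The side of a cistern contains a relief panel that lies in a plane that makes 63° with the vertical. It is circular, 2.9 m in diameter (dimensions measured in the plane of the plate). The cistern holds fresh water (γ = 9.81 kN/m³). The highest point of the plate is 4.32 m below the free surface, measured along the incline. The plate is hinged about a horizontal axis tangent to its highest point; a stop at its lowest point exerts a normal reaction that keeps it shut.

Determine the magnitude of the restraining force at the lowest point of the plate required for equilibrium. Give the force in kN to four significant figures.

P ≈ 90.20 kN

γ = 9.81 kN/m³.
The plate makes 63° with the vertical, i.e. θ = 90° − 63° = 27° to the horizontal. Measuring y along the incline from the free-surface line, vertical depth h = y·sinθ with sinθ = 0.453990.
The centroid is at the centre, 1.45 m below the top of the plate, so y_c = 4.32 + 1.45 = 5.77 m and h_c = 5.77 × 0.453990 = 2.61952 m.
A = π(1.45)² = 6.6052 m².
Resultant F = γ·h_c·A = 9.81 × 2.61952 × 6.6052 = 169.737 kN.
I_c = πr⁴/4 = π × 1.45⁴/4 = 3.47186 m⁴.
Centre of pressure: y_p = y_c + I_c/(y_c·A) = 5.77 + 3.47186/(5.77 × 6.6052) = 5.77 + 0.0910962 = 5.8611 m along the plane.
The resultant acts 1.45 + 0.0910962 = 1.5411 m (along the plate) below the hinge at the top edge, so the moment about the hinge is M = F × 1.5411 = 169.737 × 1.5411 = 261.582 kN·m.
A normal force at the bottom, 2.9 m from the hinge, must supply this moment: P = 261.582/2.9 = 90.2007 kN.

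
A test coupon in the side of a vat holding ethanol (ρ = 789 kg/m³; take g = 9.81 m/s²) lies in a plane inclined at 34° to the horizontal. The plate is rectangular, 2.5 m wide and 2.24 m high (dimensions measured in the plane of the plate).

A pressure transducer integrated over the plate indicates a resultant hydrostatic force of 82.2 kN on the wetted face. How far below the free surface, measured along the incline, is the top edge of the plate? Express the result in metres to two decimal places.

y_top ≈ 2.27 m

γ = ρg = 789 × 9.81 / 1000 = 7.74009 kN/m³.
A = 2.5 × 2.24 = 5.6 m².
From F = γ·h_c·A, the centroid depth is h_c = 82.2/(7.74009 × 5.6) = 1.89643 m.
Let θ = 34° be the plate's angle to the horizontal; measure y along the incline from where the plane meets the free surface. Vertical depth h = y·sinθ with sinθ = 0.559193.
Along the incline, y_c = h_c/sinθ = 1.89643/0.559193 = 3.39137 m.
The centroid lies 2.24/2 = 1.12 m below the top edge, so the top edge sits at y_top = 3.39137 − 1.12 = 2.27137 m along the incline.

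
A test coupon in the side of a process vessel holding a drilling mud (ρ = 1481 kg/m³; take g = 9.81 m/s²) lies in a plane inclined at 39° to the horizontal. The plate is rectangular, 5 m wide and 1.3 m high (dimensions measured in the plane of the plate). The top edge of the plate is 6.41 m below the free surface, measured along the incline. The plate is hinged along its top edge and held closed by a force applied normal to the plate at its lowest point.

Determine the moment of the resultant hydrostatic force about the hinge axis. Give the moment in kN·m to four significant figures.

M ≈ 281.1 kN·m

γ = ρg = 1481 × 9.81 / 1000 = 14.52861 kN/m³.
Let θ = 39° be the plate's angle to the horizontal; measure y along the incline from where the plane meets the free surface. Vertical depth h = y·sinθ with sinθ = 0.629320.
The centroid lies 1.3/2 = 0.65 m below the top edge, so y_c = 6.41 + 0.65 = 7.06 m and h_c = 7.06 × 0.629320 = 4.443 m.
A = 5 × 1.3 = 6.5 m².
Resultant F = γ·h_c·A = 14.52861 × 4.443 × 6.5 = 419.579 kN.
I_c = b·h³/12 = 5 × 1.3³/12 = 0.915417 m⁴.
Centre of pressure: y_p = y_c + I_c/(y_c·A) = 7.06 + 0.915417/(7.06 × 6.5) = 7.06 + 0.0199481 = 7.07995 m along the plane.
The resultant acts 0.65 + 0.0199481 = 0.669948 m (along the plate) below the hinge at the top edge, so the moment about the hinge is M = F × 0.669948 = 419.579 × 0.669948 = 281.096 kN·m.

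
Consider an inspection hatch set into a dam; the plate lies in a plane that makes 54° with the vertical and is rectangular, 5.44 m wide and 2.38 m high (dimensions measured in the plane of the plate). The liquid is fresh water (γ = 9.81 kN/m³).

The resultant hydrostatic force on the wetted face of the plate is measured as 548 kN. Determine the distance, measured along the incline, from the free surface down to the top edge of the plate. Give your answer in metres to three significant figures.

γ = 9.81 kN/m³.
A = 5.44 × 2.38 = 12.9472 m².
From F = γ·h_c·A, the centroid depth is h_c = 548/(9.81 × 12.9472) = 4.31455 m.
The plate makes 54° with the vertical, i.e. θ = 90° − 54° = 36° to the horizontal. Measuring y along the incline from the free-surface line, vertical depth h = y·sinθ with sinθ = 0.587785.
Along the incline, y_c = h_c/sinθ = 4.31455/0.587785 = 7.34035 m.
The centroid lies 2.38/2 = 1.19 m below the top edge, so the top edge sits at y_top = 7.34035 − 1.19 = 6.15035 m along the incline.

y_top ≈ 6.15 m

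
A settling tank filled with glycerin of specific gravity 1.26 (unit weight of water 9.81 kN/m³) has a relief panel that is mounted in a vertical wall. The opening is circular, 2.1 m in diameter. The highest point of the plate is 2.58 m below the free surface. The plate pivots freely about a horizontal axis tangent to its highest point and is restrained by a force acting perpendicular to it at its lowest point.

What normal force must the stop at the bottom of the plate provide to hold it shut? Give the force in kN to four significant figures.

P ≈ 83.32 kN

γ = 1.26 × 9.81 = 12.3606 kN/m³.
The centroid is at the centre, 1.05 m below the top of the plate, so the centroid depth is h_c = 2.58 + 1.05 = 3.63 m.
A = π(1.05)² = 3.46361 m².
Resultant F = γ·h_c·A = 12.3606 × 3.63 × 3.46361 = 155.409 kN.
I_c = πr⁴/4 = π × 1.05⁴/4 = 0.954656 m⁴.
Centre of pressure: y_p = y_c + I_c/(y_c·A) = 3.63 + 0.954656/(3.63 × 3.46361) = 3.63 + 0.0759296 = 3.70593 m along the plane.
The resultant acts 1.05 + 0.0759296 = 1.12593 m (along the plate) below the hinge at the top edge, so the moment about the hinge is M = F × 1.12593 = 155.409 × 1.12593 = 174.98 kN·m.
A normal force at the bottom, 2.1 m from the hinge, must supply this moment: P = 174.98/2.1 = 83.3238 kN.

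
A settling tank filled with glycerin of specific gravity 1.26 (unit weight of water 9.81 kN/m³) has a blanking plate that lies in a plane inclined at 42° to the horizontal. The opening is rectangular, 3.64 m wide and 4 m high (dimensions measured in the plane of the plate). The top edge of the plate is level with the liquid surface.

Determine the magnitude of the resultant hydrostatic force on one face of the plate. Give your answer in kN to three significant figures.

γ = 1.26 × 9.81 = 12.3606 kN/m³.
Let θ = 42° be the plate's angle to the horizontal; measure y along the incline from where the plane meets the free surface. Vertical depth h = y·sinθ with sinθ = 0.669131.
The centroid lies 4/2 = 2 m below the top edge, so y_c = 2 m and h_c = 2 × 0.669131 = 1.33826 m.
A = 3.64 × 4 = 14.56 m².
Resultant F = γ·h_c·A = 12.3606 × 1.33826 × 14.56 = 240.847 kN.

F ≈ 241 kN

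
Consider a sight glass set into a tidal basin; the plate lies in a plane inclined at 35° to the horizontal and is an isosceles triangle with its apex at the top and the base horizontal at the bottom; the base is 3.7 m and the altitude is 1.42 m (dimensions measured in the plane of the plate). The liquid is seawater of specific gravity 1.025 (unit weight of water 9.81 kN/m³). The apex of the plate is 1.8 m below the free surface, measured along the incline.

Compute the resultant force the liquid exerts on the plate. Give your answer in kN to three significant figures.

F ≈ 41.6 kN

γ = 1.025 × 9.81 = 10.05525 kN/m³.
Let θ = 35° be the plate's angle to the horizontal; measure y along the incline from where the plane meets the free surface. Vertical depth h = y·sinθ with sinθ = 0.573576.
With the apex up, the centroid sits 2h/3 = 2 × 1.42/3 = 0.946667 m below the apex, so y_c = 1.8 + 0.946667 = 2.74667 m and h_c = 2.74667 × 0.573576 = 1.57542 m.
A = ½ × 3.7 × 1.42 = 2.627 m².
Resultant F = γ·h_c·A = 10.05525 × 1.57542 × 2.627 = 41.6149 kN.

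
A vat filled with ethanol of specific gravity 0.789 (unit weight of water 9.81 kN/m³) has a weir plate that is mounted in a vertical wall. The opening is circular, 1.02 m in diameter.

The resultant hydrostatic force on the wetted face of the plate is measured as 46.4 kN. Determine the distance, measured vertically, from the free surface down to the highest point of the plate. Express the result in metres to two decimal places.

d_top ≈ 6.83 m

γ = 0.789 × 9.81 = 7.74009 kN/m³.
A = π(0.51)² = 0.817128 m².
From F = γ·h_c·A, the centroid depth is h_c = 46.4/(7.74009 × 0.817128) = 7.33638 m.
The centroid is at the centre, 0.51 m below the top of the plate, so the highest point sits at h_top = 7.33638 − 0.51 = 6.82638 m below the surface.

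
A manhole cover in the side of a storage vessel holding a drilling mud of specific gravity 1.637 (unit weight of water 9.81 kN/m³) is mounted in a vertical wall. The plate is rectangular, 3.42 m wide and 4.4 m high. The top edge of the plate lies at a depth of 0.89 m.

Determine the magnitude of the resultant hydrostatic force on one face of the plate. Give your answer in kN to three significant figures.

γ = 1.637 × 9.81 = 16.05897 kN/m³.
The centroid lies 4.4/2 = 2.2 m below the top edge, so the centroid depth is h_c = 0.89 + 2.2 = 3.09 m.
A = 3.42 × 4.4 = 15.048 m².
Resultant F = γ·h_c·A = 16.05897 × 3.09 × 15.048 = 746.715 kN.

F ≈ 747 kN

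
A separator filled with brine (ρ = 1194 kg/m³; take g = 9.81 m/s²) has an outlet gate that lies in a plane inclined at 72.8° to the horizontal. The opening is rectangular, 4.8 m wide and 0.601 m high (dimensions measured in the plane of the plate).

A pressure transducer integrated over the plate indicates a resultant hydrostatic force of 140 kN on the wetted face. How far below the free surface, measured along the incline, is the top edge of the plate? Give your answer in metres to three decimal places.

y_top ≈ 4.037 m

γ = ρg = 1194 × 9.81 / 1000 = 11.71314 kN/m³.
A = 4.8 × 0.601 = 2.8848 m².
From F = γ·h_c·A, the centroid depth is h_c = 140/(11.71314 × 2.8848) = 4.14323 m.
Let θ = 72.8° be the plate's angle to the horizontal; measure y along the incline from where the plane meets the free surface. Vertical depth h = y·sinθ with sinθ = 0.955278.
Along the incline, y_c = h_c/sinθ = 4.14323/0.955278 = 4.3372 m.
The centroid lies 0.601/2 = 0.3005 m below the top edge, so the top edge sits at y_top = 4.3372 − 0.3005 = 4.0367 m along the incline.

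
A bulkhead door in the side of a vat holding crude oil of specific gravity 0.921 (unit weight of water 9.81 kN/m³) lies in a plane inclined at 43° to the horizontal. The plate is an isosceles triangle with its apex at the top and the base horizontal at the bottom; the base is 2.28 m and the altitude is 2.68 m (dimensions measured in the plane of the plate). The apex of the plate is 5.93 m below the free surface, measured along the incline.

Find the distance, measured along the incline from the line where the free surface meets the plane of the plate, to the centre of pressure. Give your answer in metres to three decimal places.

y_p = 7.768 m

γ = 0.921 × 9.81 = 9.03501 kN/m³.
Let θ = 43° be the plate's angle to the horizontal; measure y along the incline from where the plane meets the free surface. Vertical depth h = y·sinθ with sinθ = 0.681998.
With the apex up, the centroid sits 2h/3 = 2 × 2.68/3 = 1.78667 m below the apex, so y_c = 5.93 + 1.78667 = 7.71667 m and h_c = 7.71667 × 0.681998 = 5.26275 m.
A = ½ × 2.28 × 2.68 = 3.0552 m².
Resultant F = γ·h_c·A = 9.03501 × 5.26275 × 3.0552 = 145.272 kN.
I_c = b·h³/36 = 2.28 × 2.68³/36 = 1.21909 m⁴.
Centre of pressure: y_p = y_c + I_c/(y_c·A) = 7.71667 + 1.21909/(7.71667 × 3.0552) = 7.71667 + 0.051709 = 7.76838 m along the plane.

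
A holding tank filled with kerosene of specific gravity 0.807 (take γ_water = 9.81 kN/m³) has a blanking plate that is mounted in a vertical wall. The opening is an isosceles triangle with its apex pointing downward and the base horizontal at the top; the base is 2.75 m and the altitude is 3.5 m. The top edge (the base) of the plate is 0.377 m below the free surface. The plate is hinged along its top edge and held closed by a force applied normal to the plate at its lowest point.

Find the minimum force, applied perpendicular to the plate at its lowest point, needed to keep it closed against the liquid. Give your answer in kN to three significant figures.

γ = 0.807 × 9.81 = 7.91667 kN/m³.
With the apex down, the centroid sits h/3 = 3.5/3 = 1.16667 m below the base (the top edge), so the centroid depth is h_c = 0.377 + 1.16667 = 1.54367 m.
A = ½ × 2.75 × 3.5 = 4.8125 m².
Resultant F = γ·h_c·A = 7.91667 × 1.54367 × 4.8125 = 58.8122 kN.
I_c = b·h³/36 = 2.75 × 3.5³/36 = 3.27517 m⁴.
Centre of pressure: y_p = y_c + I_c/(y_c·A) = 1.54367 + 3.27517/(1.54367 × 4.8125) = 1.54367 + 0.440868 = 1.98454 m along the plane.
The resultant acts 1.16667 + 0.440868 = 1.60754 m (along the plate) below the hinge at the top edge, so the moment about the hinge is M = F × 1.60754 = 58.8122 × 1.60754 = 94.543 kN·m.
A normal force at the bottom, 3.5 m from the hinge, must supply this moment: P = 94.543/3.5 = 27.0123 kN.

P ≈ 27.0 kN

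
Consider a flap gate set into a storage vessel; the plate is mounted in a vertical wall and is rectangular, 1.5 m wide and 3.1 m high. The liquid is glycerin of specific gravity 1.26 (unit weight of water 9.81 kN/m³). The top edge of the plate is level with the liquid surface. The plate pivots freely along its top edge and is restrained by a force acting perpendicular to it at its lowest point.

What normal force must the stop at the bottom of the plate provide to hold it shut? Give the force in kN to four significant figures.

P ≈ 59.39 kN

γ = 1.26 × 9.81 = 12.3606 kN/m³.
The centroid lies 3.1/2 = 1.55 m below the top edge, so the centroid depth is h_c = 1.55 m.
A = 1.5 × 3.1 = 4.65 m².
Resultant F = γ·h_c·A = 12.3606 × 1.55 × 4.65 = 89.089 kN.
I_c = b·h³/12 = 1.5 × 3.1³/12 = 3.72388 m⁴.
Centre of pressure: y_p = y_c + I_c/(y_c·A) = 1.55 + 3.72388/(1.55 × 4.65) = 1.55 + 0.516667 = 2.06667 m along the plane.
The resultant acts 1.55 + 0.516667 = 2.06667 m (along the plate) below the hinge at the top edge, so the moment about the hinge is M = F × 2.06667 = 89.089 × 2.06667 = 184.118 kN·m.
A normal force at the bottom, 3.1 m from the hinge, must supply this moment: P = 184.118/3.1 = 59.3929 kN.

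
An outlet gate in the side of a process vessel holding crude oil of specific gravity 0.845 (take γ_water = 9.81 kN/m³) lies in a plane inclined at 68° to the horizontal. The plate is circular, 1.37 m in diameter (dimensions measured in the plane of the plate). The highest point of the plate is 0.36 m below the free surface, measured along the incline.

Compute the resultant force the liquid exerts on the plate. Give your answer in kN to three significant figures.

γ = 0.845 × 9.81 = 8.28945 kN/m³.
Let θ = 68° be the plate's angle to the horizontal; measure y along the incline from where the plane meets the free surface. Vertical depth h = y·sinθ with sinθ = 0.927184.
The centroid is at the centre, 0.685 m below the top of the plate, so y_c = 0.36 + 0.685 = 1.045 m and h_c = 1.045 × 0.927184 = 0.968907 m.
A = π(0.685)² = 1.47411 m².
Resultant F = γ·h_c·A = 8.28945 × 0.968907 × 1.47411 = 11.8396 kN.

F ≈ 11.8 kN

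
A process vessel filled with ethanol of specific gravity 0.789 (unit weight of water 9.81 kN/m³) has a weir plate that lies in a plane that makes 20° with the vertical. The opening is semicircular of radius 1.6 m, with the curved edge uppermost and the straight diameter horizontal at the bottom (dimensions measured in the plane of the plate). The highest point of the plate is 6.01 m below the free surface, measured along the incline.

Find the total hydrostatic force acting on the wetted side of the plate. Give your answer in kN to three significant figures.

γ = 0.789 × 9.81 = 7.74009 kN/m³.
The plate makes 20° with the vertical, i.e. θ = 90° − 20° = 70° to the horizontal. Measuring y along the incline from the free-surface line, vertical depth h = y·sinθ with sinθ = 0.939693.
The centroid lies 4r/(3π) = 0.679061 m above the diameter, so r − 4r/(3π) = 1.6 − 0.679061 = 0.920939 m below the topmost point, so y_c = 6.01 + 0.920939 = 6.93094 m and h_c = 6.93094 × 0.939693 = 6.51296 m.
A = πr²/2 = π × 1.6²/2 = 4.02124 m².
Resultant F = γ·h_c·A = 7.74009 × 6.51296 × 4.02124 = 202.714 kN.

F ≈ 203 kN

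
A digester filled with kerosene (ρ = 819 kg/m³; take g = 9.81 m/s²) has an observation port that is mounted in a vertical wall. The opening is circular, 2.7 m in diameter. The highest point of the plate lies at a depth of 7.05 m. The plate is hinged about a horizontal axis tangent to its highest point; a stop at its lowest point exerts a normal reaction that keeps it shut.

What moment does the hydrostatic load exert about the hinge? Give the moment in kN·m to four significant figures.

M ≈ 542.6 kN·m

γ = ρg = 819 × 9.81 / 1000 = 8.03439 kN/m³.
The centroid is at the centre, 1.35 m below the top of the plate, so the centroid depth is h_c = 7.05 + 1.35 = 8.4 m.
A = π(1.35)² = 5.72555 m².
Resultant F = γ·h_c·A = 8.03439 × 8.4 × 5.72555 = 386.411 kN.
I_c = πr⁴/4 = π × 1.35⁴/4 = 2.6087 m⁴.
Centre of pressure: y_p = y_c + I_c/(y_c·A) = 8.4 + 2.6087/(8.4 × 5.72555) = 8.4 + 0.054241 = 8.45424 m along the plane.
The resultant acts 1.35 + 0.054241 = 1.40424 m (along the plate) below the hinge at the top edge, so the moment about the hinge is M = F × 1.40424 = 386.411 × 1.40424 = 542.614 kN·m.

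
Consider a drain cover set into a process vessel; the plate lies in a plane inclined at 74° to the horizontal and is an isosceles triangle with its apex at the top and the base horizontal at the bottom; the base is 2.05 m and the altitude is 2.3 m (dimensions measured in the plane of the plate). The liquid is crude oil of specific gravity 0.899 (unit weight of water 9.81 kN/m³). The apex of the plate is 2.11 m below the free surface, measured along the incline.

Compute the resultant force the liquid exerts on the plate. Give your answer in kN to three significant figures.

γ = 0.899 × 9.81 = 8.81919 kN/m³.
Let θ = 74° be the plate's angle to the horizontal; measure y along the incline from where the plane meets the free surface. Vertical depth h = y·sinθ with sinθ = 0.961262.
With the apex up, the centroid sits 2h/3 = 2 × 2.3/3 = 1.53333 m below the apex, so y_c = 2.11 + 1.53333 = 3.64333 m and h_c = 3.64333 × 0.961262 = 3.50219 m.
A = ½ × 2.05 × 2.3 = 2.3575 m².
Resultant F = γ·h_c·A = 8.81919 × 3.50219 × 2.3575 = 72.8149 kN.

F ≈ 72.8 kN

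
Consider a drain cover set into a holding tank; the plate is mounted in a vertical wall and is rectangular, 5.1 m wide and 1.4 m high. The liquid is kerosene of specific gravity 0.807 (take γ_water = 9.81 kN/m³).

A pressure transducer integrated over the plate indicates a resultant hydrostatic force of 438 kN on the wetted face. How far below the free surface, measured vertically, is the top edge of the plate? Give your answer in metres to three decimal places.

γ = 0.807 × 9.81 = 7.91667 kN/m³.
A = 5.1 × 1.4 = 7.14 m².
From F = γ·h_c·A, the centroid depth is h_c = 438/(7.91667 × 7.14) = 7.74878 m.
The centroid lies 1.4/2 = 0.7 m below the top edge, so the top edge sits at h_top = 7.74878 − 0.7 = 7.04878 m below the surface.

d_top ≈ 7.049 m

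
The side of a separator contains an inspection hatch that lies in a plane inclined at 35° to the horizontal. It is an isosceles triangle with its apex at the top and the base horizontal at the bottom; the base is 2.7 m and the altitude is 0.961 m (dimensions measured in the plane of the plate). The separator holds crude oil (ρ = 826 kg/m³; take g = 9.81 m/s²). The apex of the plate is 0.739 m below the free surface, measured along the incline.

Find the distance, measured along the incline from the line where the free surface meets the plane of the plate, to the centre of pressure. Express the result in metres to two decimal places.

γ = ρg = 826 × 9.81 / 1000 = 8.10306 kN/m³.
Let θ = 35° be the plate's angle to the horizontal; measure y along the incline from where the plane meets the free surface. Vertical depth h = y·sinθ with sinθ = 0.573576.
With the apex up, the centroid sits 2h/3 = 2 × 0.961/3 = 0.640667 m below the apex, so y_c = 0.739 + 0.640667 = 1.37967 m and h_c = 1.37967 × 0.573576 = 0.791346 m.
A = ½ × 2.7 × 0.961 = 1.29735 m².
Resultant F = γ·h_c·A = 8.10306 × 0.791346 × 1.29735 = 8.31903 kN.
I_c = b·h³/36 = 2.7 × 0.961³/36 = 0.0665628 m⁴.
Centre of pressure: y_p = y_c + I_c/(y_c·A) = 1.37967 + 0.0665628/(1.37967 × 1.29735) = 1.37967 + 0.0371877 = 1.41686 m along the plane.

y_p = 1.42 m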